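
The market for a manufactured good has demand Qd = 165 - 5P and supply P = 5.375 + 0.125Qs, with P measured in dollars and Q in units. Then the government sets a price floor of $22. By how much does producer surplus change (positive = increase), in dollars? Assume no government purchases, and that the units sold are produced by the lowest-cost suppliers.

273.75

Rearranging supply gives Qs = 8P - 43. Equilibrium: 165 - 5P = 8P - 43, so 208 = 13P and P* = 16, Q* = 85.
Because the floor (22) lies above the market-clearing price, it is binding.
At P = 22: Qd = 165 - 5·22 = 55 and Qs = 8·22 - 43 = 133.
Producer surplus without the control is ½ · (16 - 5.375) · 85 = 451.5625.
With the floor, 55 units are sold at 22. The supply price at Q = 55 is 12.25, so PS = ½ · [(22 - 5.375) + (22 - 12.25)] · 55 = 725.3125.
Change in producer surplus = 725.3125 - 451.5625 = 273.75.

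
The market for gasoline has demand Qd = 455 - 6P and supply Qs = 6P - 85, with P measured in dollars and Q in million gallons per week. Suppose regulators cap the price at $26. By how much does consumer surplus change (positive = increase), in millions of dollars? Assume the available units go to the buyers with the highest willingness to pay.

In a free market, 455 - 6P = 6P - 85 gives the equilibrium P* = 45, Q* = 185.
Since 26 < 45, the ceiling is binding.
At P = 26: Qd = 455 - 6·26 = 299 and Qs = 6·26 - 85 = 71.
Consumer surplus without the control is ½ · (455/6 - 45) · 185 = 34225/12.
With the ceiling, 71 units are sold at 26 (assume they go to the highest-value buyers). The demand price at Q = 71 is 64, so CS = ½ · [(455/6 - 26) + (64 - 26)] · 71 = 37417/12.
Change in consumer surplus = 37417/12 - 34225/12 = 266.

266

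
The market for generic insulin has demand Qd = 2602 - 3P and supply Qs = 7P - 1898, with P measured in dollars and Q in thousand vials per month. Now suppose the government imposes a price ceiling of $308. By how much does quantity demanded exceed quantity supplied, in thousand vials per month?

In a free market, 2602 - 3P = 7P - 1898 gives the equilibrium P* = 450, Q* = 1252.
The ceiling of 308 is below the equilibrium price 450, so it binds.
At P = 308: Qd = 2602 - 3·308 = 1678 and Qs = 7·308 - 1898 = 258.
Shortage = Qd - Qs = 1678 - 258 = 1420.

1420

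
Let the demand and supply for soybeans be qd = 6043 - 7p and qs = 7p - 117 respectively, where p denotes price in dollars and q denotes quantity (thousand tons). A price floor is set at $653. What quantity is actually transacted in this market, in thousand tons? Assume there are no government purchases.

1472

In a free market, 6043 - 7p = 7p - 117 gives the equilibrium p* = 440, q* = 2963.
Because the floor (653) lies above the market-clearing price, it is binding.
At p = 653: qd = 6043 - 7·653 = 1472 and qs = 7·653 - 117 = 4454.
The quantity actually transacted is the short side, demand: 1472.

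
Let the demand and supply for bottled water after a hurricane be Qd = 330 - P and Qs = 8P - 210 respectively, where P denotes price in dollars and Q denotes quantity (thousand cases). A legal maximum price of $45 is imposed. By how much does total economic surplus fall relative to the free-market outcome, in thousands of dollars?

8100

Equilibrium: 330 - P = 8P - 210, so 540 = 9P and P* = 60, Q* = 270.
Because the ceiling (45) lies below the market-clearing price, it is binding.
At P = 45: Qd = 330 - 45 = 285 and Qs = 8·45 - 210 = 150.
Quantity traded falls to 150. At Q = 150 the demand price is 330 - 150 = 180 and the supply price is (210 + 150)/8 = 45.
Deadweight loss = ½ · (180 - 45) · (270 - 150) = ½ · 135 · 120 = 8100.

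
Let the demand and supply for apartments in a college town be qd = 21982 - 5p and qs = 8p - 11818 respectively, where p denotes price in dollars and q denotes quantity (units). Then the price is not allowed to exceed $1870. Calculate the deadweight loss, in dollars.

Equilibrium: 21982 - 5p = 8p - 11818, so 33800 = 13p and p* = 2600, q* = 8982.
Since 1870 < 2600, the ceiling is binding.
At p = 1870: qd = 21982 - 5·1870 = 12632 and qs = 8·1870 - 11818 = 3142.
Quantity traded falls to 3142. At q = 3142 the demand price is (21982 - 3142)/5 = 3768 and the supply price is (11818 + 3142)/8 = 1870.
Deadweight loss = ½ · (3768 - 1870) · (8982 - 3142) = ½ · 1898 · 5840 = 5542160.

5542160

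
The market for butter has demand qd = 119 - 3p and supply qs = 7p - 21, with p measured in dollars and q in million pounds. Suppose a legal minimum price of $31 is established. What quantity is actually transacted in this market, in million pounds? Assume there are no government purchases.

Equilibrium: 119 - 3p = 7p - 21, so 140 = 10p and p* = 14, q* = 77.
Since 31 > 14, the floor is binding.
At p = 31: qd = 119 - 3·31 = 26 and qs = 7·31 - 21 = 196.
The quantity actually transacted is the short side, demand: 26.

26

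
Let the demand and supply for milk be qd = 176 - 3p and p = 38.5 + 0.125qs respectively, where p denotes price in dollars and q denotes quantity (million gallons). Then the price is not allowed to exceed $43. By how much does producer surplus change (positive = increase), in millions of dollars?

Rearranging supply gives qs = 8p - 308. Setting quantity demanded equal to quantity supplied, 176 - 3p = 8p - 308, gives p* = 44 and q* = 44.
Since 43 < 44, the ceiling is binding.
At p = 43: qd = 176 - 3·43 = 47 and qs = 8·43 - 308 = 36.
Producer surplus without the control is ½ · (44 - 38.5) · 44 = 121.
With the ceiling, producers sell 36 units at 43, so PS = ½ · (43 - 38.5) · 36 = 81.
Change in producer surplus = 81 - 121 = -40.

-40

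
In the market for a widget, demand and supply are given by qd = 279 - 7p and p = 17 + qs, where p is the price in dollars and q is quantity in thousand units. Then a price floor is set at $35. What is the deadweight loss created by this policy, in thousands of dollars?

0

Rearranging supply gives qs = p - 17. In a free market, 279 - 7p = p - 17 gives the equilibrium p* = 37, q* = 20.
The floor of 35 is below the equilibrium price 37, so it is not binding; the market clears at p* = 37, q* = 20.
Since the control does not bind, no trades are prevented and deadweight loss is zero.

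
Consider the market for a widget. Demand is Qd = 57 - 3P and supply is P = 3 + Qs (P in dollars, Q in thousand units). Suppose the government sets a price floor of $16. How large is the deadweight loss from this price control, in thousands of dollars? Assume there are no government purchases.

6

Rearranging supply gives Qs = P - 3. Equilibrium: 57 - 3P = P - 3, so 60 = 4P and P* = 15, Q* = 12.
The floor of 16 is above the equilibrium price 15, so it binds.
At P = 16: Qd = 57 - 3·16 = 9 and Qs = 16 - 3 = 13.
Quantity traded falls to 9. At Q = 9 the demand price is (57 - 9)/3 = 16 and the supply price is 3 + 9 = 12.
Deadweight loss = ½ · (16 - 12) · (12 - 9) = ½ · 4 · 3 = 6.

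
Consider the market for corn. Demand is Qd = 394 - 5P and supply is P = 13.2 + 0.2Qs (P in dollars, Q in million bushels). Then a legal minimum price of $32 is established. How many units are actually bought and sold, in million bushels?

164

Rearranging supply gives Qs = 5P - 66. Setting quantity demanded equal to quantity supplied, 394 - 5P = 5P - 66, gives P* = 46 and Q* = 164.
The floor of 32 is below the equilibrium price 46, so it is not binding; the market clears at P* = 46, Q* = 164.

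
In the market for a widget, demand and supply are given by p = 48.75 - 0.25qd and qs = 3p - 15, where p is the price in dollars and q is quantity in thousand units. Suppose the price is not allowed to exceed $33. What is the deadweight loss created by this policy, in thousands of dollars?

0

Rearranging demand gives qd = 195 - 4p. Without the control the market clears where 195 - 4p = 3p - 15, i.e. p* = 30 and q* = 75.
The ceiling of 33 is above the equilibrium price 30, so it is not binding; the market clears at p* = 30, q* = 75.
Since the control does not bind, no trades are prevented and deadweight loss is zero.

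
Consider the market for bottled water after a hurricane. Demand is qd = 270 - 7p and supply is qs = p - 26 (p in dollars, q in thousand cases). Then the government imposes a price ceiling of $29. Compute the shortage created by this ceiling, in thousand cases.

64

Equilibrium: 270 - 7p = p - 26, so 296 = 8p and p* = 37, q* = 11.
The ceiling of 29 is below the equilibrium price 37, so it binds.
At p = 29: qd = 270 - 7·29 = 67 and qs = 29 - 26 = 3.
Shortage = qd - qs = 67 - 3 = 64.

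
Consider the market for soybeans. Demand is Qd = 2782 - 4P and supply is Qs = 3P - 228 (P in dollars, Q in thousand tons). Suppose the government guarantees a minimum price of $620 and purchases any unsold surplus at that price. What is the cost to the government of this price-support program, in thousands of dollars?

824600

Without the control the market clears where 2782 - 4P = 3P - 228, i.e. P* = 430 and Q* = 1062.
The floor of 620 is above the equilibrium price 430, so it binds.
At P = 620: Qd = 2782 - 4·620 = 302 and Qs = 3·620 - 228 = 1632.
Surplus = Qs - Qd = 1330.
Government expenditure = surplus × support price = 1330 × 620 = 824600.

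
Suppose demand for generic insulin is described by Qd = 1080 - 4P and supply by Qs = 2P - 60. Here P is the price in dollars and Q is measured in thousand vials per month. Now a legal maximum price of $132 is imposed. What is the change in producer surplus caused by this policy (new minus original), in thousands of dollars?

-15196

Setting quantity demanded equal to quantity supplied, 1080 - 4P = 2P - 60, gives P* = 190 and Q* = 320.
The ceiling of 132 is below the equilibrium price 190, so it binds.
At P = 132: Qd = 1080 - 4·132 = 552 and Qs = 2·132 - 60 = 204.
Producer surplus without the control is ½ · (190 - 30) · 320 = 25600.
With the ceiling, producers sell 204 units at 132, so PS = ½ · (132 - 30) · 204 = 10404.
Change in producer surplus = 10404 - 25600 = -15196.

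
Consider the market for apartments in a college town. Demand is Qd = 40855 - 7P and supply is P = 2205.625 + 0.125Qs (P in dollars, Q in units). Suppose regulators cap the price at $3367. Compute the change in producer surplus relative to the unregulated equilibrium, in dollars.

Rearranging supply gives Qs = 8P - 17645. In a free market, 40855 - 7P = 8P - 17645 gives the equilibrium P* = 3900, Q* = 13555.
Because the ceiling (3367) lies below the market-clearing price, it is binding.
At P = 3367: Qd = 40855 - 7·3367 = 17286 and Qs = 8·3367 - 17645 = 9291.
Producer surplus without the control is ½ · (3900 - 2205.625) · 13555 = 11483626.5625.
With the ceiling, producers sell 9291 units at 3367, so PS = ½ · (3367 - 2205.625) · 9291 = 5395167.5625.
Change in producer surplus = 5395167.5625 - 11483626.5625 = -6088459.

-6088459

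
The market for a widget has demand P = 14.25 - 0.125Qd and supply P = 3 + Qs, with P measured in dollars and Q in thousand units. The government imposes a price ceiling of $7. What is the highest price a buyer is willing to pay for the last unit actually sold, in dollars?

Rearranging demand gives Qd = 114 - 8P; rearranging supply gives Qs = P - 3. In a free market, 114 - 8P = P - 3 gives the equilibrium P* = 13, Q* = 10.
Because the ceiling (7) lies below the market-clearing price, it is binding.
At P = 7: Qd = 114 - 8·7 = 58 and Qs = 7 - 3 = 4.
Only 4 units reach the market. On the demand curve, the marginal buyer's willingness to pay at Q = 4 is (114 - 4)/8 = 13.75.

13.75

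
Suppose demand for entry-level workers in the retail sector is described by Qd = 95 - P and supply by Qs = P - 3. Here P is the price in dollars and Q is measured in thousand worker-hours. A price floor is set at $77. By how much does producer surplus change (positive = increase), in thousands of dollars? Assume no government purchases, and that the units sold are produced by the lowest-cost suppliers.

112

Without the control the market clears where 95 - P = P - 3, i.e. P* = 49 and Q* = 46.
The floor of 77 is above the equilibrium price 49, so it binds.
At P = 77: Qd = 95 - 77 = 18 and Qs = 77 - 3 = 74.
Producer surplus without the control is ½ · (49 - 3) · 46 = 1058.
With the floor, 18 units are sold at 77. The supply price at Q = 18 is 21, so PS = ½ · [(77 - 3) + (77 - 21)] · 18 = 1170.
Change in producer surplus = 1170 - 1058 = 112.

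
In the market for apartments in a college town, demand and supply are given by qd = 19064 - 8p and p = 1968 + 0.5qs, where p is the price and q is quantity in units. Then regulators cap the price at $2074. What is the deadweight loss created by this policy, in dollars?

Rearranging supply gives qs = 2p - 3936. In a free market, 19064 - 8p = 2p - 3936 gives the equilibrium p* = 2300, q* = 664.
The ceiling of 2074 is below the equilibrium price 2300, so it binds.
At p = 2074: qd = 19064 - 8·2074 = 2472 and qs = 2·2074 - 3936 = 212.
Quantity traded falls to 212. At q = 212 the demand price is (19064 - 212)/8 = 2356.5 and the supply price is (3936 + 212)/2 = 2074.
Deadweight loss = ½ · (2356.5 - 2074) · (664 - 212) = ½ · 282.5 · 452 = 63845.

63845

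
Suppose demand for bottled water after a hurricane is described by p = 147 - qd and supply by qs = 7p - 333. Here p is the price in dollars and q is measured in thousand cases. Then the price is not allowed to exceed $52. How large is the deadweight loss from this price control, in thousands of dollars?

Rearranging demand gives qd = 147 - p. Without the control the market clears where 147 - p = 7p - 333, i.e. p* = 60 and q* = 87.
The ceiling of 52 is below the equilibrium price 60, so it binds.
At p = 52: qd = 147 - 52 = 95 and qs = 7·52 - 333 = 31.
Quantity traded falls to 31. At q = 31 the demand price is 147 - 31 = 116 and the supply price is (333 + 31)/7 = 52.
Deadweight loss = ½ · (116 - 52) · (87 - 31) = ½ · 64 · 56 = 1792.

1792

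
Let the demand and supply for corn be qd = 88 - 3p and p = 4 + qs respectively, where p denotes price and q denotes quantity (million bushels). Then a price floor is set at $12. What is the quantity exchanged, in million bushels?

19

Rearranging supply gives qs = p - 4. In a free market, 88 - 3p = p - 4 gives the equilibrium p* = 23, q* = 19.
The floor of 12 is below the equilibrium price 23, so it is not binding; the market clears at p* = 23, q* = 19.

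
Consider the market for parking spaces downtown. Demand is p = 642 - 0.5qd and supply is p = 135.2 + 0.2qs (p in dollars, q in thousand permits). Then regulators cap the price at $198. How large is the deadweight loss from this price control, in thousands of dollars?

Rearranging demand gives qd = 1284 - 2p; rearranging supply gives qs = 5p - 676. Without the control the market clears where 1284 - 2p = 5p - 676, i.e. p* = 280 and q* = 724.
Since 198 < 280, the ceiling is binding.
At p = 198: qd = 1284 - 2·198 = 888 and qs = 5·198 - 676 = 314.
Quantity traded falls to 314. At q = 314 the demand price is (1284 - 314)/2 = 485 and the supply price is (676 + 314)/5 = 198.
Deadweight loss = ½ · (485 - 198) · (724 - 314) = ½ · 287 · 410 = 58835.

58835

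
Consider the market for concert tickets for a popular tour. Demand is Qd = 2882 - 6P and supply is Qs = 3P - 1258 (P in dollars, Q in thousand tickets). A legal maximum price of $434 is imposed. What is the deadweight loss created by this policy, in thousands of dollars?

Without the control the market clears where 2882 - 6P = 3P - 1258, i.e. P* = 460 and Q* = 122.
The ceiling of 434 is below the equilibrium price 460, so it binds.
At P = 434: Qd = 2882 - 6·434 = 278 and Qs = 3·434 - 1258 = 44.
Quantity traded falls to 44. At Q = 44 the demand price is (2882 - 44)/6 = 473 and the supply price is (1258 + 44)/3 = 434.
Deadweight loss = ½ · (473 - 434) · (122 - 44) = ½ · 39 · 78 = 1521.

1521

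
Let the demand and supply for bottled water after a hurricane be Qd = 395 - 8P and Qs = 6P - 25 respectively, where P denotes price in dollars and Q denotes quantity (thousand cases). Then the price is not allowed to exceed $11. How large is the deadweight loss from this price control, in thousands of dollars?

1895.25

In a free market, 395 - 8P = 6P - 25 gives the equilibrium P* = 30, Q* = 155.
The ceiling of 11 is below the equilibrium price 30, so it binds.
At P = 11: Qd = 395 - 8·11 = 307 and Qs = 6·11 - 25 = 41.
Quantity traded falls to 41. At Q = 41 the demand price is (395 - 41)/8 = 44.25 and the supply price is (25 + 41)/6 = 11.
Deadweight loss = ½ · (44.25 - 11) · (155 - 41) = ½ · 33.25 · 114 = 1895.25.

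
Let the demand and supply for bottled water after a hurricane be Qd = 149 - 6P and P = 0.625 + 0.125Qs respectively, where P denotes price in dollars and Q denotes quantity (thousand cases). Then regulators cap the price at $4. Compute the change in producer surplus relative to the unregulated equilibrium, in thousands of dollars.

Rearranging supply gives Qs = 8P - 5. Equilibrium: 149 - 6P = 8P - 5, so 154 = 14P and P* = 11, Q* = 83.
Because the ceiling (4) lies below the market-clearing price, it is binding.
At P = 4: Qd = 149 - 6·4 = 125 and Qs = 8·4 - 5 = 27.
Producer surplus without the control is ½ · (11 - 0.625) · 83 = 430.5625.
With the ceiling, producers sell 27 units at 4, so PS = ½ · (4 - 0.625) · 27 = 45.5625.
Change in producer surplus = 45.5625 - 430.5625 = -385.

-385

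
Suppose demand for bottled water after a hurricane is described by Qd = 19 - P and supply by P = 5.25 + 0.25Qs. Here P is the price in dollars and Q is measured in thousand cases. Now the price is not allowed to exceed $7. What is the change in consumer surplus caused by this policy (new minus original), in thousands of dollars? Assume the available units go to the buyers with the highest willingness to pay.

-1

Rearranging supply gives Qs = 4P - 21. Setting quantity demanded equal to quantity supplied, 19 - P = 4P - 21, gives P* = 8 and Q* = 11.
The ceiling of 7 is below the equilibrium price 8, so it binds.
At P = 7: Qd = 19 - 7 = 12 and Qs = 4·7 - 21 = 7.
Consumer surplus without the control is ½ · (19 - 8) · 11 = 60.5.
With the ceiling, 7 units are sold at 7 (assume they go to the highest-value buyers). The demand price at Q = 7 is 12, so CS = ½ · [(19 - 7) + (12 - 7)] · 7 = 59.5.
Change in consumer surplus = 59.5 - 60.5 = -1.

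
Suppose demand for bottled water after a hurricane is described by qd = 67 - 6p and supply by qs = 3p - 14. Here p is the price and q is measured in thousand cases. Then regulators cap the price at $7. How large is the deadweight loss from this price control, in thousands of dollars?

9

Without the control the market clears where 67 - 6p = 3p - 14, i.e. p* = 9 and q* = 13.
The ceiling of 7 is below the equilibrium price 9, so it binds.
At p = 7: qd = 67 - 6·7 = 25 and qs = 3·7 - 14 = 7.
Quantity traded falls to 7. At q = 7 the demand price is (67 - 7)/6 = 10 and the supply price is (14 + 7)/3 = 7.
Deadweight loss = ½ · (10 - 7) · (13 - 7) = ½ · 3 · 6 = 9.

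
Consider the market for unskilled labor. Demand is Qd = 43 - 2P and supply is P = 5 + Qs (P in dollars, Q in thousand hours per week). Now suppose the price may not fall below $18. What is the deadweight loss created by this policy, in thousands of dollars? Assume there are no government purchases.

Rearranging supply gives Qs = P - 5. In a free market, 43 - 2P = P - 5 gives the equilibrium P* = 16, Q* = 11.
The floor of 18 is above the equilibrium price 16, so it binds.
At P = 18: Qd = 43 - 2·18 = 7 and Qs = 18 - 5 = 13.
Quantity traded falls to 7. At Q = 7 the demand price is (43 - 7)/2 = 18 and the supply price is 5 + 7 = 12.
Deadweight loss = ½ · (18 - 12) · (11 - 7) = ½ · 6 · 4 = 12.

12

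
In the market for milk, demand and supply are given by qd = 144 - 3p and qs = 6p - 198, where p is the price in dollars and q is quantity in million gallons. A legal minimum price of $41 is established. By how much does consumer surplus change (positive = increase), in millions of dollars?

-76.5

Equilibrium: 144 - 3p = 6p - 198, so 342 = 9p and p* = 38, q* = 30.
Because the floor (41) lies above the market-clearing price, it is binding.
At p = 41: qd = 144 - 3·41 = 21 and qs = 6·41 - 198 = 48.
Consumer surplus without the control is ½ · (48 - 38) · 30 = 150.
With the floor, consumers buy 21 units at 41, so CS = ½ · (48 - 41) · 21 = 73.5.
Change in consumer surplus = 73.5 - 150 = -76.5.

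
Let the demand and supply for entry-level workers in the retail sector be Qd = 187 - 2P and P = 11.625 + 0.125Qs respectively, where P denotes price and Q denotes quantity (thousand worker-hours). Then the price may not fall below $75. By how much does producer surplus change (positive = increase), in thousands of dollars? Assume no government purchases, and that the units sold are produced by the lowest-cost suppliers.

1186.75

Rearranging supply gives Qs = 8P - 93. Setting quantity demanded equal to quantity supplied, 187 - 2P = 8P - 93, gives P* = 28 and Q* = 131.
Because the floor (75) lies above the market-clearing price, it is binding.
At P = 75: Qd = 187 - 2·75 = 37 and Qs = 8·75 - 93 = 507.
Producer surplus without the control is ½ · (28 - 11.625) · 131 = 1072.5625.
With the floor, 37 units are sold at 75. The supply price at Q = 37 is 16.25, so PS = ½ · [(75 - 11.625) + (75 - 16.25)] · 37 = 2259.3125.
Change in producer surplus = 2259.3125 - 1072.5625 = 1186.75.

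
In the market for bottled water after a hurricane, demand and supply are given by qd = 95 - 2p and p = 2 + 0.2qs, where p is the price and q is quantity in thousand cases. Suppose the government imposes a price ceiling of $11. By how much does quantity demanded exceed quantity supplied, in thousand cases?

Rearranging supply gives qs = 5p - 10. In a free market, 95 - 2p = 5p - 10 gives the equilibrium p* = 15, q* = 65.
Since 11 < 15, the ceiling is binding.
At p = 11: qd = 95 - 2·11 = 73 and qs = 5·11 - 10 = 45.
Shortage = qd - qs = 73 - 45 = 28.

28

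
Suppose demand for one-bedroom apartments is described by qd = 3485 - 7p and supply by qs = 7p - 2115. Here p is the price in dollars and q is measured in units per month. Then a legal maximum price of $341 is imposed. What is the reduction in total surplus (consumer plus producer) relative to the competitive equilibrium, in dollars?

Setting quantity demanded equal to quantity supplied, 3485 - 7p = 7p - 2115, gives p* = 400 and q* = 685.
Because the ceiling (341) lies below the market-clearing price, it is binding.
At p = 341: qd = 3485 - 7·341 = 1098 and qs = 7·341 - 2115 = 272.
Quantity traded falls to 272. At q = 272 the demand price is (3485 - 272)/7 = 459 and the supply price is (2115 + 272)/7 = 341.
Deadweight loss = ½ · (459 - 341) · (685 - 272) = ½ · 118 · 413 = 24367.

24367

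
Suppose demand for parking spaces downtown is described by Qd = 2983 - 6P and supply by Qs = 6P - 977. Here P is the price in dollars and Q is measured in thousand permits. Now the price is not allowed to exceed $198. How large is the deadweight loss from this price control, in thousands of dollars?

In a free market, 2983 - 6P = 6P - 977 gives the equilibrium P* = 330, Q* = 1003.
Since 198 < 330, the ceiling is binding.
At P = 198: Qd = 2983 - 6·198 = 1795 and Qs = 6·198 - 977 = 211.
Quantity traded falls to 211. At Q = 211 the demand price is (2983 - 211)/6 = 462 and the supply price is (977 + 211)/6 = 198.
Deadweight loss = ½ · (462 - 198) · (1003 - 211) = ½ · 264 · 792 = 104544.

104544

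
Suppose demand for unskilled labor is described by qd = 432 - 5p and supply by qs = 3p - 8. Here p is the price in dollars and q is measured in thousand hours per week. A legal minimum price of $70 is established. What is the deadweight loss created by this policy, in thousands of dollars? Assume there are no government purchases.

In a free market, 432 - 5p = 3p - 8 gives the equilibrium p* = 55, q* = 157.
Because the floor (70) lies above the market-clearing price, it is binding.
At p = 70: qd = 432 - 5·70 = 82 and qs = 3·70 - 8 = 202.
Quantity traded falls to 82. At q = 82 the demand price is (432 - 82)/5 = 70 and the supply price is (8 + 82)/3 = 30.
Deadweight loss = ½ · (70 - 30) · (157 - 82) = ½ · 40 · 75 = 1500.

1500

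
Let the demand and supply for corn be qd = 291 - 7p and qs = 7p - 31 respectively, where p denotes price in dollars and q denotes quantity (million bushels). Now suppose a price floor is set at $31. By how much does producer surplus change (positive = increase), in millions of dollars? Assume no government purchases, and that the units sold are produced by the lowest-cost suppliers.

368

Equilibrium: 291 - 7p = 7p - 31, so 322 = 14p and p* = 23, q* = 130.
Since 31 > 23, the floor is binding.
At p = 31: qd = 291 - 7·31 = 74 and qs = 7·31 - 31 = 186.
Producer surplus without the control is ½ · (23 - 31/7) · 130 = 8450/7.
With the floor, 74 units are sold at 31. The supply price at q = 74 is 15, so PS = ½ · [(31 - 31/7) + (31 - 15)] · 74 = 11026/7.
Change in producer surplus = 11026/7 - 8450/7 = 368.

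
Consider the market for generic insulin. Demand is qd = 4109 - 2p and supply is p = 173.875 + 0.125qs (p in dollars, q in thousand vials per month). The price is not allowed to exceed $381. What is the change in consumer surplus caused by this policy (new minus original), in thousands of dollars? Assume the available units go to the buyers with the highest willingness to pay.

-176943

Rearranging supply gives qs = 8p - 1391. Without the control the market clears where 4109 - 2p = 8p - 1391, i.e. p* = 550 and q* = 3009.
Since 381 < 550, the ceiling is binding.
At p = 381: qd = 4109 - 2·381 = 3347 and qs = 8·381 - 1391 = 1657.
Consumer surplus without the control is ½ · (2054.5 - 550) · 3009 = 2263520.25.
With the ceiling, 1657 units are sold at 381 (assume they go to the highest-value buyers). The demand price at q = 1657 is 1226, so CS = ½ · [(2054.5 - 381) + (1226 - 381)] · 1657 = 2086577.25.
Change in consumer surplus = 2086577.25 - 2263520.25 = -176943.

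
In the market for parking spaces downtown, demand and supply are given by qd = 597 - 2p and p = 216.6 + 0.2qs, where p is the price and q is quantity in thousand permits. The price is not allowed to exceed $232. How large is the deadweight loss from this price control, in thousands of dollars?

Rearranging supply gives qs = 5p - 1083. Without the control the market clears where 597 - 2p = 5p - 1083, i.e. p* = 240 and q* = 117.
Since 232 < 240, the ceiling is binding.
At p = 232: qd = 597 - 2·232 = 133 and qs = 5·232 - 1083 = 77.
Quantity traded falls to 77. At q = 77 the demand price is (597 - 77)/2 = 260 and the supply price is (1083 + 77)/5 = 232.
Deadweight loss = ½ · (260 - 232) · (117 - 77) = ½ · 28 · 40 = 560.

560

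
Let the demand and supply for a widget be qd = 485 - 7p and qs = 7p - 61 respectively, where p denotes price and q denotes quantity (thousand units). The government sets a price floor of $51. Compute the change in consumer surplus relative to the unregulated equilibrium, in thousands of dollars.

-2040

Equilibrium: 485 - 7p = 7p - 61, so 546 = 14p and p* = 39, q* = 212.
Since 51 > 39, the floor is binding.
At p = 51: qd = 485 - 7·51 = 128 and qs = 7·51 - 61 = 296.
Consumer surplus without the control is ½ · (485/7 - 39) · 212 = 22472/7.
With the floor, consumers buy 128 units at 51, so CS = ½ · (485/7 - 51) · 128 = 8192/7.
Change in consumer surplus = 8192/7 - 22472/7 = -2040.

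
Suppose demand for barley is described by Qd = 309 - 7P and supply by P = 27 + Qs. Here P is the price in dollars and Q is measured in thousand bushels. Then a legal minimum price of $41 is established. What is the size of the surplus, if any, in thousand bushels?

0

Rearranging supply gives Qs = P - 27. Equilibrium: 309 - 7P = P - 27, so 336 = 8P and P* = 42, Q* = 15.
The floor of 41 is below the equilibrium price 42, so it is not binding; the market clears at P* = 42, Q* = 15.
Since the control does not bind, there is no surplus.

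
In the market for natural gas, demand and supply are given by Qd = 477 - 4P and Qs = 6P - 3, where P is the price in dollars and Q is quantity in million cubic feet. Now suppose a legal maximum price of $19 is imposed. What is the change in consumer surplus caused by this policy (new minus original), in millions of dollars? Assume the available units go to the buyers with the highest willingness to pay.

-565.5

Equilibrium: 477 - 4P = 6P - 3, so 480 = 10P and P* = 48, Q* = 285.
Because the ceiling (19) lies below the market-clearing price, it is binding.
At P = 19: Qd = 477 - 4·19 = 401 and Qs = 6·19 - 3 = 111.
Consumer surplus without the control is ½ · (119.25 - 48) · 285 = 10153.125.
With the ceiling, 111 units are sold at 19 (assume they go to the highest-value buyers). The demand price at Q = 111 is 91.5, so CS = ½ · [(119.25 - 19) + (91.5 - 19)] · 111 = 9587.625.
Change in consumer surplus = 9587.625 - 10153.125 = -565.5.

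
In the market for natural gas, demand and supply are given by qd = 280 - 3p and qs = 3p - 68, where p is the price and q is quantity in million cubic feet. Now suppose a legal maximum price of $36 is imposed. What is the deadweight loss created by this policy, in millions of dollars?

Setting quantity demanded equal to quantity supplied, 280 - 3p = 3p - 68, gives p* = 58 and q* = 106.
Since 36 < 58, the ceiling is binding.
At p = 36: qd = 280 - 3·36 = 172 and qs = 3·36 - 68 = 40.
Quantity traded falls to 40. At q = 40 the demand price is (280 - 40)/3 = 80 and the supply price is (68 + 40)/3 = 36.
Deadweight loss = ½ · (80 - 36) · (106 - 40) = ½ · 44 · 66 = 1452.

1452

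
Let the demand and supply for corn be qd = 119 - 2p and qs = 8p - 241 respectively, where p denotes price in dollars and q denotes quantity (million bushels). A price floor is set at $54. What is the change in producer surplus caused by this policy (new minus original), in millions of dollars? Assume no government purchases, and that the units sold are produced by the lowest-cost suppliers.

Without the control the market clears where 119 - 2p = 8p - 241, i.e. p* = 36 and q* = 47.
The floor of 54 is above the equilibrium price 36, so it binds.
At p = 54: qd = 119 - 2·54 = 11 and qs = 8·54 - 241 = 191.
Producer surplus without the control is ½ · (36 - 30.125) · 47 = 138.0625.
With the floor, 11 units are sold at 54. The supply price at q = 11 is 31.5, so PS = ½ · [(54 - 30.125) + (54 - 31.5)] · 11 = 255.0625.
Change in producer surplus = 255.0625 - 138.0625 = 117.

117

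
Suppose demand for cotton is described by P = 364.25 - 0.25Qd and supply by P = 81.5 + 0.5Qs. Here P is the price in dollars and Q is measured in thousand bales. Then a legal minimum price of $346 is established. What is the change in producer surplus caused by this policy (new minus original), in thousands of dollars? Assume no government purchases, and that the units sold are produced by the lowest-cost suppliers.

-17556

Rearranging demand gives Qd = 1457 - 4P; rearranging supply gives Qs = 2P - 163. Without the control the market clears where 1457 - 4P = 2P - 163, i.e. P* = 270 and Q* = 377.
Since 346 > 270, the floor is binding.
At P = 346: Qd = 1457 - 4·346 = 73 and Qs = 2·346 - 163 = 529.
Producer surplus without the control is ½ · (270 - 81.5) · 377 = 35532.25.
With the floor, 73 units are sold at 346. The supply price at Q = 73 is 118, so PS = ½ · [(346 - 81.5) + (346 - 118)] · 73 = 17976.25.
Change in producer surplus = 17976.25 - 35532.25 = -17556.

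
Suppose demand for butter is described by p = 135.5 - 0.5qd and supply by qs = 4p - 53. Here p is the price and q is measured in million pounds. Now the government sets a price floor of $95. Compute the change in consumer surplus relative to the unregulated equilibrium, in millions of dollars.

-5002

Rearranging demand gives qd = 271 - 2p. In a free market, 271 - 2p = 4p - 53 gives the equilibrium p* = 54, q* = 163.
Because the floor (95) lies above the market-clearing price, it is binding.
At p = 95: qd = 271 - 2·95 = 81 and qs = 4·95 - 53 = 327.
Consumer surplus without the control is ½ · (135.5 - 54) · 163 = 6642.25.
With the floor, consumers buy 81 units at 95, so CS = ½ · (135.5 - 95) · 81 = 1640.25.
Change in consumer surplus = 1640.25 - 6642.25 = -5002.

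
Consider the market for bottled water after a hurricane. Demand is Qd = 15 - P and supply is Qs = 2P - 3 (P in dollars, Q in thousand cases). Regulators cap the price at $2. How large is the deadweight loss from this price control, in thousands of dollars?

Equilibrium: 15 - P = 2P - 3, so 18 = 3P and P* = 6, Q* = 9.
Because the ceiling (2) lies below the market-clearing price, it is binding.
At P = 2: Qd = 15 - 2 = 13 and Qs = 2·2 - 3 = 1.
Quantity traded falls to 1. At Q = 1 the demand price is 15 - 1 = 14 and the supply price is (3 + 1)/2 = 2.
Deadweight loss = ½ · (14 - 2) · (9 - 1) = ½ · 12 · 8 = 48.

48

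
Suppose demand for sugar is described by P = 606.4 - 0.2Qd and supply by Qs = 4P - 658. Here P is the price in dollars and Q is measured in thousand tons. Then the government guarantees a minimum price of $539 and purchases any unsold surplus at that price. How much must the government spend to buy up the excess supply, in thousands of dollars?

Rearranging demand gives Qd = 3032 - 5P. Setting quantity demanded equal to quantity supplied, 3032 - 5P = 4P - 658, gives P* = 410 and Q* = 982.
Since 539 > 410, the floor is binding.
At P = 539: Qd = 3032 - 5·539 = 337 and Qs = 4·539 - 658 = 1498.
Surplus = Qs - Qd = 1161.
Government expenditure = surplus × support price = 1161 × 539 = 625779.

625779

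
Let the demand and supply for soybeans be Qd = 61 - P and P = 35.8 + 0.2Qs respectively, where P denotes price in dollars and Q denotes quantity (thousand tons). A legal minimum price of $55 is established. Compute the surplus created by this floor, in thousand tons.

Rearranging supply gives Qs = 5P - 179. Equilibrium: 61 - P = 5P - 179, so 240 = 6P and P* = 40, Q* = 21.
Because the floor (55) lies above the market-clearing price, it is binding.
At P = 55: Qd = 61 - 55 = 6 and Qs = 5·55 - 179 = 96.
Surplus = Qs - Qd = 96 - 6 = 90.

90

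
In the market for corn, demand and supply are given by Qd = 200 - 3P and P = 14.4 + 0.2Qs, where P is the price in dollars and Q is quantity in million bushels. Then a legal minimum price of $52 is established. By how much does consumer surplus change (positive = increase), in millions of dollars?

Rearranging supply gives Qs = 5P - 72. Equilibrium: 200 - 3P = 5P - 72, so 272 = 8P and P* = 34, Q* = 98.
Because the floor (52) lies above the market-clearing price, it is binding.
At P = 52: Qd = 200 - 3·52 = 44 and Qs = 5·52 - 72 = 188.
Consumer surplus without the control is ½ · (200/3 - 34) · 98 = 4802/3.
With the floor, consumers buy 44 units at 52, so CS = ½ · (200/3 - 52) · 44 = 968/3.
Change in consumer surplus = 968/3 - 4802/3 = -1278.

-1278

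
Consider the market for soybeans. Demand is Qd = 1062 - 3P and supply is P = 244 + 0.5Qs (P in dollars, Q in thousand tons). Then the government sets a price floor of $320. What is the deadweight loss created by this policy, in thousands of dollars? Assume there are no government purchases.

Rearranging supply gives Qs = 2P - 488. Equilibrium: 1062 - 3P = 2P - 488, so 1550 = 5P and P* = 310, Q* = 132.
Because the floor (320) lies above the market-clearing price, it is binding.
At P = 320: Qd = 1062 - 3·320 = 102 and Qs = 2·320 - 488 = 152.
Quantity traded falls to 102. At Q = 102 the demand price is (1062 - 102)/3 = 320 and the supply price is (488 + 102)/2 = 295.
Deadweight loss = ½ · (320 - 295) · (132 - 102) = ½ · 25 · 30 = 375.

375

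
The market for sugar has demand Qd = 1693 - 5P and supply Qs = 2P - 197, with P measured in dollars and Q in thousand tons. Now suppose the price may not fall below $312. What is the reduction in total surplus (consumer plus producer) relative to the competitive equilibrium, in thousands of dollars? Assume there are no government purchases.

In a free market, 1693 - 5P = 2P - 197 gives the equilibrium P* = 270, Q* = 343.
Since 312 > 270, the floor is binding.
At P = 312: Qd = 1693 - 5·312 = 133 and Qs = 2·312 - 197 = 427.
Quantity traded falls to 133. At Q = 133 the demand price is (1693 - 133)/5 = 312 and the supply price is (197 + 133)/2 = 165.
Deadweight loss = ½ · (312 - 165) · (343 - 133) = ½ · 147 · 210 = 15435.

15435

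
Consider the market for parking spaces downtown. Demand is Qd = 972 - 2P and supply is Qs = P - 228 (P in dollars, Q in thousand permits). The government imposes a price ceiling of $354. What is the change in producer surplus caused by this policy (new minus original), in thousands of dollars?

-6854

In a free market, 972 - 2P = P - 228 gives the equilibrium P* = 400, Q* = 172.
The ceiling of 354 is below the equilibrium price 400, so it binds.
At P = 354: Qd = 972 - 2·354 = 264 and Qs = 354 - 228 = 126.
Producer surplus without the control is ½ · (400 - 228) · 172 = 14792.
With the ceiling, producers sell 126 units at 354, so PS = ½ · (354 - 228) · 126 = 7938.
Change in producer surplus = 7938 - 14792 = -6854.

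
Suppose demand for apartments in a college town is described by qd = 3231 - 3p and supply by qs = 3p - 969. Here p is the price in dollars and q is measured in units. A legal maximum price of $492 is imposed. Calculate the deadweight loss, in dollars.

129792

Without the control the market clears where 3231 - 3p = 3p - 969, i.e. p* = 700 and q* = 1131.
The ceiling of 492 is below the equilibrium price 700, so it binds.
At p = 492: qd = 3231 - 3·492 = 1755 and qs = 3·492 - 969 = 507.
Quantity traded falls to 507. At q = 507 the demand price is (3231 - 507)/3 = 908 and the supply price is (969 + 507)/3 = 492.
Deadweight loss = ½ · (908 - 492) · (1131 - 507) = ½ · 416 · 624 = 129792.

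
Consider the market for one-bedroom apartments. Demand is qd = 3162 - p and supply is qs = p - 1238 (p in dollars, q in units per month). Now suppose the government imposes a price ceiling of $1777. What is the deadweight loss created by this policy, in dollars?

178929

Setting quantity demanded equal to quantity supplied, 3162 - p = p - 1238, gives p* = 2200 and q* = 962.
Since 1777 < 2200, the ceiling is binding.
At p = 1777: qd = 3162 - 1777 = 1385 and qs = 1777 - 1238 = 539.
Quantity traded falls to 539. At q = 539 the demand price is 3162 - 539 = 2623 and the supply price is 1238 + 539 = 1777.
Deadweight loss = ½ · (2623 - 1777) · (962 - 539) = ½ · 846 · 423 = 178929.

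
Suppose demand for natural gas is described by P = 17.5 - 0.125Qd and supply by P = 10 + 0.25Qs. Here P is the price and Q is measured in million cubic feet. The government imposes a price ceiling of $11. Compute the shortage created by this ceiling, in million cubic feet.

48

Rearranging demand gives Qd = 140 - 8P; rearranging supply gives Qs = 4P - 40. Setting quantity demanded equal to quantity supplied, 140 - 8P = 4P - 40, gives P* = 15 and Q* = 20.
Because the ceiling (11) lies below the market-clearing price, it is binding.
At P = 11: Qd = 140 - 8·11 = 52 and Qs = 4·11 - 40 = 4.
Shortage = Qd - Qs = 52 - 4 = 48.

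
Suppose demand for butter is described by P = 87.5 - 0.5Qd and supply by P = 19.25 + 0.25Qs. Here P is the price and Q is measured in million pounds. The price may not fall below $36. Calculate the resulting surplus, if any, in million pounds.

Rearranging demand gives Qd = 175 - 2P; rearranging supply gives Qs = 4P - 77. Equilibrium: 175 - 2P = 4P - 77, so 252 = 6P and P* = 42, Q* = 91.
Since 36 is below P* = 42, the floor does not bind and the free-market outcome prevails.
Since the control does not bind, there is no surplus.

0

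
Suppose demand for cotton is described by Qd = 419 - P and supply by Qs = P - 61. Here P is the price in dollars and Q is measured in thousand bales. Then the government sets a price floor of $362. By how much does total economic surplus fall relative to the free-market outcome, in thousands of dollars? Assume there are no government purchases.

14884

Equilibrium: 419 - P = P - 61, so 480 = 2P and P* = 240, Q* = 179.
Because the floor (362) lies above the market-clearing price, it is binding.
At P = 362: Qd = 419 - 362 = 57 and Qs = 362 - 61 = 301.
Quantity traded falls to 57. At Q = 57 the demand price is 419 - 57 = 362 and the supply price is 61 + 57 = 118.
Deadweight loss = ½ · (362 - 118) · (179 - 57) = ½ · 244 · 122 = 14884.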